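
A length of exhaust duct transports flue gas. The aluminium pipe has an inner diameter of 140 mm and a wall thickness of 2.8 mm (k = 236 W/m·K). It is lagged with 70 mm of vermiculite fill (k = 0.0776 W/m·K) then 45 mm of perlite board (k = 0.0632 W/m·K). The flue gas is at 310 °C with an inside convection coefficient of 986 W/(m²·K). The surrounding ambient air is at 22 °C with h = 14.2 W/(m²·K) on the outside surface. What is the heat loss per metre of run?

q′ ≈ 135 W/m

For a radial system each layer contributes R = ln(r_out/r_in)/(2πkL); films add R = 1/(hA).
R_inner film = 1/(h_i·2πr₁L) = 1/(986×2π×0.07×1) = 0.002306 K/W
R_aluminium pipe wall = ln(72.8/70)/(2π×236×1) = 2.645×10^-5 K/W
R_vermiculite fill = ln(142.8/72.8)/(2π×0.0776×1) = 1.382 K/W
R_perlite board = ln(187.8/142.8)/(2π×0.0632×1) = 0.6898 K/W
R_outer film = 1/(h_o·2πr_oL) = 1/(14.2×2π×0.1878×1) = 0.05968 K/W
R_total = 2.134 K/W
Q = ΔT/R_total = 288/2.134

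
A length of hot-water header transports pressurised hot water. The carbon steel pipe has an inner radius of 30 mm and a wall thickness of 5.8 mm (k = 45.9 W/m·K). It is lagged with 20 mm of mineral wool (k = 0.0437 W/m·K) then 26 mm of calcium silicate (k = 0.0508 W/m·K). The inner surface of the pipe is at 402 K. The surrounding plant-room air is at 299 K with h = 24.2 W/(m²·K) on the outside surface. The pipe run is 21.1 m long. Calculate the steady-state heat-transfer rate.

Radial resistances (cylindrical: R_cond = ln(r_o/r_i)/(2πkL), R_conv = 1/(h·2πrL)):
R_carbon steel pipe wall = ln(35.8/30)/(2π×45.9×21.1) = 2.905×10^-5 K/W
R_mineral wool = ln(55.8/35.8)/(2π×0.0437×21.1) = 0.07661 K/W
R_calcium silicate = ln(81.8/55.8)/(2π×0.0508×21.1) = 0.05679 K/W
R_outer film = 1/(h_o·2πr_oL) = 1/(24.2×2π×0.0818×21.1) = 0.00381 K/W
R_total = 0.1372 K/W
Q = ΔT/R_total = 103/0.1372

Q ≈ 751 W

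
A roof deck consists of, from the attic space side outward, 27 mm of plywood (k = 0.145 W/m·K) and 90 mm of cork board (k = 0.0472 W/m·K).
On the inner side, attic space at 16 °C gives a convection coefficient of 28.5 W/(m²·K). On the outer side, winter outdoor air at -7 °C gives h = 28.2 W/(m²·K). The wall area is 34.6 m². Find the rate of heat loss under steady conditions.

Treating each layer as a thermal resistance in series:
R_inner film = 1/(h_i·A) = 1/(28.5×34.6) = 0.001014 K/W
R_plywood = L/(kA) = 0.027/(0.145×34.6) = 0.005382 K/W
R_cork board = L/(kA) = 0.09/(0.0472×34.6) = 0.05511 K/W
R_outer film = 1/(h_o·A) = 1/(28.2×34.6) = 0.001025 K/W
R_total = 0.06253 K/W
Q = ΔT / R_total = 23 / 0.06253

Q ≈ 368 W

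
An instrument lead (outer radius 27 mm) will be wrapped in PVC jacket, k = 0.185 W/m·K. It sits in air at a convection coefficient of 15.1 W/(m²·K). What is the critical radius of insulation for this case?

For a cylinder r_cr = k/h = 0.185/15.1
r_cr = 12.3 mm; since the bare radius (27 mm) is above r_cr, any added insulation will reduce heat loss.

r_cr ≈ 12.3 mm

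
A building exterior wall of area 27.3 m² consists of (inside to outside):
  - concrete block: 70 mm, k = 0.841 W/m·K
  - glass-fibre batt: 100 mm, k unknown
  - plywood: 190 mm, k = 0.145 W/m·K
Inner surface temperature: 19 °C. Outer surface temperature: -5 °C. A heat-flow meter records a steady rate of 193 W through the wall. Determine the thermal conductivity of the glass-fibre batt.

k ≈ 0.05 W/(m·K)

Treating each layer as a thermal resistance in series:
R_concrete block = L/(kA) = 0.07/(0.841×27.3) = 0.003049 K/W
R_plywood = L/(kA) = 0.19/(0.145×27.3) = 0.048 K/W
Sum of known resistances R_other = 0.05105 K/W
Total R = ΔT/Q = 24/193 = 0.1244 K/W
R_glass-fibre batt = R_total − R_other = 0.07331 K/W
k = L/(R·A) = 0.1/(0.07331×27.3)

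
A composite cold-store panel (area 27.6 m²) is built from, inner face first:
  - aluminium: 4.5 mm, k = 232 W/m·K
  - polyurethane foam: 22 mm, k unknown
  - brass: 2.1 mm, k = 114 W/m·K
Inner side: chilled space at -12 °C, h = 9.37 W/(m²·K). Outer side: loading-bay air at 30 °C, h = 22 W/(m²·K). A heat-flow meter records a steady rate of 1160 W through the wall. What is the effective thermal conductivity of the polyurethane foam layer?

Using the resistance-network approach (series):
R_inner film = 1/(h_i·A) = 1/(9.37×27.6) = 0.003867 K/W
R_aluminium = L/(kA) = 0.0045/(232×27.6) = 7.028×10^-7 K/W
R_brass = L/(kA) = 0.0021/(114×27.6) = 6.674×10^-7 K/W
R_outer film = 1/(h_o·A) = 1/(22×27.6) = 0.001647 K/W
Sum of known resistances R_other = 0.005515 K/W
Total R = ΔT/Q = 42/1160 = 0.03621 K/W
R_polyurethane foam = R_total − R_other = 0.03069 K/W
k = L/(R·A) = 0.022/(0.03069×27.6)

k ≈ 0.026 W/(m·K)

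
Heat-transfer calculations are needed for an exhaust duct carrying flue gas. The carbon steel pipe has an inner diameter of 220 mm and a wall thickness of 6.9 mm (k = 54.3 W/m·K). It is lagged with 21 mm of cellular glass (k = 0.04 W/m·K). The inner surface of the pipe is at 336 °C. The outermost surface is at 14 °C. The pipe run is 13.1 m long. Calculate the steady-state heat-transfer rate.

Radial resistances (cylindrical: R_cond = ln(r_o/r_i)/(2πkL), R_conv = 1/(h·2πrL)):
R_carbon steel pipe wall = ln(116.9/110)/(2π×54.3×13.1) = 1.361×10^-5 K/W
R_cellular glass = ln(137.9/116.9)/(2π×0.04×13.1) = 0.05018 K/W
R_total = 0.05019 K/W
Q = ΔT/R_total = 322/0.05019

Q ≈ 6420 W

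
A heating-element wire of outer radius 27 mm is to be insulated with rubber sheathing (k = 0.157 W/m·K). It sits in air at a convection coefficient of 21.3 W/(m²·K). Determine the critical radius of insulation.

r_cr ≈ 7.37 mm

For a cylinder r_cr = k/h = 0.157/21.3
r_cr = 7.37 mm; since the bare radius (27 mm) is above r_cr, any added insulation will reduce heat loss.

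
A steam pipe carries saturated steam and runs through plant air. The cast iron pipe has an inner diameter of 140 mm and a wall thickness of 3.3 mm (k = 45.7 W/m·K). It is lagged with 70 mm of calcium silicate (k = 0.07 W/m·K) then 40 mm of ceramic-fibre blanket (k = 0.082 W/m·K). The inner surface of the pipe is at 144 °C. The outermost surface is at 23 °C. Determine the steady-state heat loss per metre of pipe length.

q′ ≈ 60.4 W/m

Radial resistances (cylindrical: R_cond = ln(r_o/r_i)/(2πkL), R_conv = 1/(h·2πrL)):
R_cast iron pipe wall = ln(73.3/70)/(2π×45.7×1) = 1.604×10^-4 K/W
R_calcium silicate = ln(143.3/73.3)/(2π×0.07×1) = 1.524 K/W
R_ceramic-fibre blanket = ln(183.3/143.3)/(2π×0.082×1) = 0.4778 K/W
R_total = 2.002 K/W
Q = ΔT/R_total = 121/2.002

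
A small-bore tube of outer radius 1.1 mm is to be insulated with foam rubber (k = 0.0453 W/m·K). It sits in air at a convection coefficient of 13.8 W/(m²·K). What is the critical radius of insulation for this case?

For a cylinder r_cr = k/h = 0.0453/13.8
r_cr = 3.28 mm; since the bare radius (1.1 mm) is below r_cr, adding a thin layer of insulation will *increase* heat loss.

r_cr ≈ 3.28 mm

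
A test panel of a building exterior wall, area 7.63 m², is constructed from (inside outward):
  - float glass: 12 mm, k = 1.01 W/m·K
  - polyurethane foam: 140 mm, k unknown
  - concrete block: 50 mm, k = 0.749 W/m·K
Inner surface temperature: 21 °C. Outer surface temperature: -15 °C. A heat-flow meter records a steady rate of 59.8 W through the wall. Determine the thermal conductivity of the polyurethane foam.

Treating each layer as a thermal resistance in series:
R_float glass = L/(kA) = 0.012/(1.01×7.63) = 0.001557 K/W
R_concrete block = L/(kA) = 0.05/(0.749×7.63) = 0.008749 K/W
Sum of known resistances R_other = 0.01031 K/W
Total R = ΔT/Q = 36/59.8 = 0.602 K/W
R_polyurethane foam = R_total − R_other = 0.5917 K/W
k = L/(R·A) = 0.14/(0.5917×7.63)

k ≈ 0.031 W/(m·K)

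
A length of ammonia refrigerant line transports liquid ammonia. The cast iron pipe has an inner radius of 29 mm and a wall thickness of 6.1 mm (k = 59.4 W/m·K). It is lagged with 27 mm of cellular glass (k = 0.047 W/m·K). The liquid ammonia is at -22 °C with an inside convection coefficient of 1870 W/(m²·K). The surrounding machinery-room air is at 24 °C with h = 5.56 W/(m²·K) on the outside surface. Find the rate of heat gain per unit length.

q′ ≈ 19.2 W/m

Treating each annulus and film as a series resistance:
R_inner film = 1/(h_i·2πr₁L) = 1/(1870×2π×0.029×1) = 0.002935 K/W
R_cast iron pipe wall = ln(35.1/29)/(2π×59.4×1) = 5.115×10^-4 K/W
R_cellular glass = ln(62.1/35.1)/(2π×0.047×1) = 1.932 K/W
R_outer film = 1/(h_o·2πr_oL) = 1/(5.56×2π×0.0621×1) = 0.4609 K/W
R_total = 2.396 K/W
Q = ΔT/R_total = 46/2.396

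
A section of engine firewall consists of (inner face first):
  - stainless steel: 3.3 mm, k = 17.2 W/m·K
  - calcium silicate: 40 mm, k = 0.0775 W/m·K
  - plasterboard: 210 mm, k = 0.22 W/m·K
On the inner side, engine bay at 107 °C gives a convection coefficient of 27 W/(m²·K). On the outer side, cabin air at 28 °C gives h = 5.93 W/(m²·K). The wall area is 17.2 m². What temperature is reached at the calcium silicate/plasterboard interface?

T ≈ 80.9 °C

Model the wall as resistances in series:
R_inner film = 1/(h_i·A) = 1/(27×17.2) = 0.002153 K/W
R_stainless steel = L/(kA) = 0.0033/(17.2×17.2) = 1.115×10^-5 K/W
R_calcium silicate = L/(kA) = 0.04/(0.0775×17.2) = 0.03001 K/W
R_plasterboard = L/(kA) = 0.21/(0.22×17.2) = 0.0555 K/W
R_outer film = 1/(h_o·A) = 1/(5.93×17.2) = 0.009804 K/W
R_total = 0.09747 K/W;  Q = ΔT/R_total = 79/0.09747 = 810.5 W
T_interface = T_inner − Q·ΣR(inner→interface) = 107 − 810×0.03217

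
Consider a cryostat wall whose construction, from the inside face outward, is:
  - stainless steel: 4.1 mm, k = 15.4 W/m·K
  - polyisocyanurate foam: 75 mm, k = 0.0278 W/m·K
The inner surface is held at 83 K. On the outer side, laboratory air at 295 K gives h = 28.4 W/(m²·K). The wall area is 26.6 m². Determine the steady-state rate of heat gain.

Series thermal resistances:
R_stainless steel = L/(kA) = 0.0041/(15.4×26.6) = 1.001×10^-5 K/W
R_polyisocyanurate foam = L/(kA) = 0.075/(0.0278×26.6) = 0.1014 K/W
R_outer film = 1/(h_o·A) = 1/(28.4×26.6) = 0.001324 K/W
R_total = 0.1028 K/W
Q = ΔT / R_total = 212 / 0.1028

Q ≈ 2060 W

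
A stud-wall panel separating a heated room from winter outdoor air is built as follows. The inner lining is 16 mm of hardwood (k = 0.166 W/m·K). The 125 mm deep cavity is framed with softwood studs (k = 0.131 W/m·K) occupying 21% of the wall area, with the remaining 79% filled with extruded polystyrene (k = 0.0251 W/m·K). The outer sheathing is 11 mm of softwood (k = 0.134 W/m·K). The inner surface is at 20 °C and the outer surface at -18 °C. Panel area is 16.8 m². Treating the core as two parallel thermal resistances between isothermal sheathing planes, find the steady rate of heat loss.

Q ≈ 226 W

Sheathing layers in series; stud and cavity paths in parallel between them.
R_inner = 0.016/(0.166×16.8) = 0.005737 K/W
R_stud  = 0.125/(0.131×0.21×16.8) = 0.2705 K/W
R_cav   = 0.125/(0.0251×0.79×16.8) = 0.3752 K/W
1/R_core = 1/R_stud + 1/R_cav → R_core = 0.1572 K/W
R_outer = 0.011/(0.134×16.8) = 0.004886 K/W
R_total = 0.1678 K/W
Q = ΔT/R_total = 38/0.1678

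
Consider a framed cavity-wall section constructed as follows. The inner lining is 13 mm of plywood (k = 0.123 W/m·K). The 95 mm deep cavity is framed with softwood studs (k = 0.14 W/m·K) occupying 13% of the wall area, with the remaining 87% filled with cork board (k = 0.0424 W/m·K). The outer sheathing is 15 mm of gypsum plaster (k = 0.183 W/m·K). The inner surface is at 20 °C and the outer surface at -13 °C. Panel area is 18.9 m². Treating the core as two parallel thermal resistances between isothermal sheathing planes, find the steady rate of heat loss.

Sheathing layers in series; stud and cavity paths in parallel between them.
R_inner = 0.013/(0.123×18.9) = 0.005592 K/W
R_stud  = 0.095/(0.14×0.13×18.9) = 0.2762 K/W
R_cav   = 0.095/(0.0424×0.87×18.9) = 0.1363 K/W
1/R_core = 1/R_stud + 1/R_cav → R_core = 0.09124 K/W
R_outer = 0.015/(0.183×18.9) = 0.004337 K/W
R_total = 0.1012 K/W
Q = ΔT/R_total = 33/0.1012

Q ≈ 326 W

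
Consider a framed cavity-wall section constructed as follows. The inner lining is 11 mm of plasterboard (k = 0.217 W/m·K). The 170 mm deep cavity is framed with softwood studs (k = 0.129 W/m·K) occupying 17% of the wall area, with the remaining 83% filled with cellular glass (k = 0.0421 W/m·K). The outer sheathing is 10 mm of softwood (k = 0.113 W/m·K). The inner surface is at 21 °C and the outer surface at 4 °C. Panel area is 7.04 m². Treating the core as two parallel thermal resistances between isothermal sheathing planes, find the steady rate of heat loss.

Q ≈ 38.3 W

Sheathing layers in series; stud and cavity paths in parallel between them.
R_inner = 0.011/(0.217×7.04) = 0.0072 K/W
R_stud  = 0.17/(0.129×0.17×7.04) = 1.101 K/W
R_cav   = 0.17/(0.0421×0.83×7.04) = 0.6911 K/W
1/R_core = 1/R_stud + 1/R_cav → R_core = 0.4246 K/W
R_outer = 0.01/(0.113×7.04) = 0.01257 K/W
R_total = 0.4444 K/W
Q = ΔT/R_total = 17/0.4444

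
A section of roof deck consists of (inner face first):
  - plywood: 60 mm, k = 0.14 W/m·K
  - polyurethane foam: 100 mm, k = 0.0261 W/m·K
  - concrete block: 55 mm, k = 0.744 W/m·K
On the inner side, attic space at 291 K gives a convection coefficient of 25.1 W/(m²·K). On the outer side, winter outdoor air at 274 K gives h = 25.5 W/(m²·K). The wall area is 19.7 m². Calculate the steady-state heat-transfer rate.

Q ≈ 75.9 W

Using the resistance-network approach (series):
R_inner film = 1/(h_i·A) = 1/(25.1×19.7) = 0.002022 K/W
R_plywood = L/(kA) = 0.06/(0.14×19.7) = 0.02175 K/W
R_polyurethane foam = L/(kA) = 0.1/(0.0261×19.7) = 0.1945 K/W
R_concrete block = L/(kA) = 0.055/(0.744×19.7) = 0.003753 K/W
R_outer film = 1/(h_o·A) = 1/(25.5×19.7) = 0.001991 K/W
R_total = 0.224 K/W
Q = ΔT / R_total = 17 / 0.224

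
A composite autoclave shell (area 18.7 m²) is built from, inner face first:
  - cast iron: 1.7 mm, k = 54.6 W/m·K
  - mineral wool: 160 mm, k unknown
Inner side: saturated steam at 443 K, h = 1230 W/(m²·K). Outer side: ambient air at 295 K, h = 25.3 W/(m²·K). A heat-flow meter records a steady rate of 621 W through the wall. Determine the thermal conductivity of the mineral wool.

k ≈ 0.0362 W/(m·K)

Treating each layer as a thermal resistance in series:
R_inner film = 1/(h_i·A) = 1/(1230×18.7) = 4.348×10^-5 K/W
R_cast iron = L/(kA) = 0.0017/(54.6×18.7) = 1.665×10^-6 K/W
R_outer film = 1/(h_o·A) = 1/(25.3×18.7) = 0.002114 K/W
Sum of known resistances R_other = 0.002159 K/W
Total R = ΔT/Q = 148/621 = 0.2383 K/W
R_mineral wool = R_total − R_other = 0.2362 K/W
k = L/(R·A) = 0.16/(0.2362×18.7)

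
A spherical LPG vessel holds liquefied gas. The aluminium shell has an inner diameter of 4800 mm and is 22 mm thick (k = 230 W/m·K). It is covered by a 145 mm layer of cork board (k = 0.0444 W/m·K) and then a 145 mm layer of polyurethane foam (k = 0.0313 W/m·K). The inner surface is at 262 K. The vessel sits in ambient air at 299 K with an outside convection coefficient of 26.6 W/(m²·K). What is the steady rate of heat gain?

Q ≈ 389 W

For a spherical shell R = (1/r₁ − 1/r₂)/(4πk); film R = 1/(h·4πr²). In series:
R_aluminium shell = (1/2.4 − 1/2.422)/(4π×230) = 1.309×10^-6 K/W
R_cork board = (1/2.422 − 1/2.567)/(4π×0.0444) = 0.0418 K/W
R_polyurethane foam = (1/2.567 − 1/2.712)/(4π×0.0313) = 0.05295 K/W
R_outer film = 1/(h·4πr_o²) = 1/(26.6×4π×2.712²) = 4.068×10^-4 K/W
R_total = 0.09516 K/W
Q = ΔT/R_total = 37/0.09516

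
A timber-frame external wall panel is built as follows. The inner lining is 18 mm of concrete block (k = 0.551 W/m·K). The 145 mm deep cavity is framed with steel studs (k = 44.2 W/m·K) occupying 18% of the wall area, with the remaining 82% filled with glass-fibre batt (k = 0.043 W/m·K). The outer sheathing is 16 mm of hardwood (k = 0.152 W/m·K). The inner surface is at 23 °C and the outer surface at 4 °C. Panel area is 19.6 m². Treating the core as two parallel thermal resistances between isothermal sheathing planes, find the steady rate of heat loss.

Q ≈ 2390 W

Sheathing layers in series; stud and cavity paths in parallel between them.
R_inner = 0.018/(0.551×19.6) = 0.001667 K/W
R_stud  = 0.145/(44.2×0.18×19.6) = 9.299×10^-4 K/W
R_cav   = 0.145/(0.043×0.82×19.6) = 0.2098 K/W
1/R_core = 1/R_stud + 1/R_cav → R_core = 9.258×10^-4 K/W
R_outer = 0.016/(0.152×19.6) = 0.005371 K/W
R_total = 0.007963 K/W
Q = ΔT/R_total = 19/0.007963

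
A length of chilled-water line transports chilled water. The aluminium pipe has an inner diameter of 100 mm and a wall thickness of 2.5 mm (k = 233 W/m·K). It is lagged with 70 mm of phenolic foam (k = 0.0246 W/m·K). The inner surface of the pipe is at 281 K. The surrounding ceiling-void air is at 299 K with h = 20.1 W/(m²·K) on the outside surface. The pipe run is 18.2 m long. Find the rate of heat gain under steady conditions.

Q ≈ 59.1 W

Cylindrical conduction, so R = ln(r₂/r₁)/(2πkL) per layer, in series:
R_aluminium pipe wall = ln(52.5/50)/(2π×233×18.2) = 1.831×10^-6 K/W
R_phenolic foam = ln(122.5/52.5)/(2π×0.0246×18.2) = 0.3012 K/W
R_outer film = 1/(h_o·2πr_oL) = 1/(20.1×2π×0.1225×18.2) = 0.003552 K/W
R_total = 0.3047 K/W
Q = ΔT/R_total = 18/0.3047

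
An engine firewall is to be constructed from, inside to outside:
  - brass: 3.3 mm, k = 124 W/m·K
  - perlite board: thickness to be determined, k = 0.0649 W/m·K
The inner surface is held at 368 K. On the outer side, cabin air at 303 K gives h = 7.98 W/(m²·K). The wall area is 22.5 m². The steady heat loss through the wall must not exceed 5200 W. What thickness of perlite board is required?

L ≈ 10.1 mm

Thermal resistances in series:
R_brass = L/(kA) = 0.0033/(124×22.5) = 1.183×10^-6 K/W
R_outer film = 1/(h_o·A) = 1/(7.98×22.5) = 0.005569 K/W
Sum of the known resistances R_other = 0.005571 K/W
Required total resistance R_tot = ΔT/Q_allow = 65/5200 = 0.0125 K/W
R_perlite board = R_tot − R_other = 0.006929 K/W
L = R·k·A = 0.006929×0.0649×22.5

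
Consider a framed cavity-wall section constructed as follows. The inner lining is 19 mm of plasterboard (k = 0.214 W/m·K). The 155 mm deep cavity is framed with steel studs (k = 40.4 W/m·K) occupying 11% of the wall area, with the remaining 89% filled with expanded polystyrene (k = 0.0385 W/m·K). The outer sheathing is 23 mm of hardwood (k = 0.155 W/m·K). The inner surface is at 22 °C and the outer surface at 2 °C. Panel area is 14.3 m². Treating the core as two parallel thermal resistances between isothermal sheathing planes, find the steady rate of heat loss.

Sheathing layers in series; stud and cavity paths in parallel between them.
R_inner = 0.019/(0.214×14.3) = 0.006209 K/W
R_stud  = 0.155/(40.4×0.11×14.3) = 0.002439 K/W
R_cav   = 0.155/(0.0385×0.89×14.3) = 0.3163 K/W
1/R_core = 1/R_stud + 1/R_cav → R_core = 0.00242 K/W
R_outer = 0.023/(0.155×14.3) = 0.01038 K/W
R_total = 0.01901 K/W
Q = ΔT/R_total = 20/0.01901

Q ≈ 1050 W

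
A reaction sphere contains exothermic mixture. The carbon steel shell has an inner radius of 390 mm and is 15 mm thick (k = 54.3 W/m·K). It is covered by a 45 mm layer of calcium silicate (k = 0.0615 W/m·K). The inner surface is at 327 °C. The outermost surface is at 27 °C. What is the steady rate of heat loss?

For a spherical shell R = (1/r₁ − 1/r₂)/(4πk); film R = 1/(h·4πr²). In series:
R_carbon steel shell = (1/0.39 − 1/0.405)/(4π×54.3) = 1.392×10^-4 K/W
R_calcium silicate = (1/0.405 − 1/0.45)/(4π×0.0615) = 0.3195 K/W
R_total = 0.3196 K/W
Q = ΔT/R_total = 300/0.3196

Q ≈ 939 W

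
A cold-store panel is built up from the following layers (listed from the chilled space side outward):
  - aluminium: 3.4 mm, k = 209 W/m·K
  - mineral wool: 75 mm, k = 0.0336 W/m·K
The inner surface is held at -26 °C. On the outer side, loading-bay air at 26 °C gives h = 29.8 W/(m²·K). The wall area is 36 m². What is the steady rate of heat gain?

Q ≈ 826 W

Using the resistance-network approach (series):
R_aluminium = L/(kA) = 0.0034/(209×36) = 4.519×10^-7 K/W
R_mineral wool = L/(kA) = 0.075/(0.0336×36) = 0.062 K/W
R_outer film = 1/(h_o·A) = 1/(29.8×36) = 9.321×10^-4 K/W
R_total = 0.06294 K/W
Q = ΔT / R_total = 52 / 0.06294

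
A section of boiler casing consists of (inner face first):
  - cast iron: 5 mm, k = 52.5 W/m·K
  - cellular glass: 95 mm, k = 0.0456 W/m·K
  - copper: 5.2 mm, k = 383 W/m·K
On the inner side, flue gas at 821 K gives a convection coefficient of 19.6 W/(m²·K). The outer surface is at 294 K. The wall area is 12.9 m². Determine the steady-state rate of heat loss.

Model the wall as resistances in series:
R_inner film = 1/(h_i·A) = 1/(19.6×12.9) = 0.003955 K/W
R_cast iron = L/(kA) = 0.005/(52.5×12.9) = 7.383×10^-6 K/W
R_cellular glass = L/(kA) = 0.095/(0.0456×12.9) = 0.1615 K/W
R_copper = L/(kA) = 0.0052/(383×12.9) = 1.052×10^-6 K/W
R_total = 0.1655 K/W
Q = ΔT / R_total = 527 / 0.1655

Q ≈ 3190 W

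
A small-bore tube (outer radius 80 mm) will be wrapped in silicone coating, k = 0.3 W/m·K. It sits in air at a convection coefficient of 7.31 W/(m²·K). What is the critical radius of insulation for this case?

r_cr ≈ 41 mm

For a cylinder r_cr = k/h = 0.3/7.31
r_cr = 41 mm; since the bare radius (80 mm) is above r_cr, any added insulation will reduce heat loss.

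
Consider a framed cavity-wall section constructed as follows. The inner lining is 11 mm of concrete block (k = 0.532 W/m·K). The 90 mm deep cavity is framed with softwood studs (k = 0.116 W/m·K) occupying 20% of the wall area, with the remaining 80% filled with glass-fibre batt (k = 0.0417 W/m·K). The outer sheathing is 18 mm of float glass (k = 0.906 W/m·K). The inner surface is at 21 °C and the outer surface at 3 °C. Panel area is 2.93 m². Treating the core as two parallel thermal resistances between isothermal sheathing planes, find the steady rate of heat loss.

Q ≈ 32.3 W

Sheathing layers in series; stud and cavity paths in parallel between them.
R_inner = 0.011/(0.532×2.93) = 0.007057 K/W
R_stud  = 0.09/(0.116×0.2×2.93) = 1.324 K/W
R_cav   = 0.09/(0.0417×0.8×2.93) = 0.9208 K/W
1/R_core = 1/R_stud + 1/R_cav → R_core = 0.5431 K/W
R_outer = 0.018/(0.906×2.93) = 0.006781 K/W
R_total = 0.5569 K/W
Q = ΔT/R_total = 18/0.5569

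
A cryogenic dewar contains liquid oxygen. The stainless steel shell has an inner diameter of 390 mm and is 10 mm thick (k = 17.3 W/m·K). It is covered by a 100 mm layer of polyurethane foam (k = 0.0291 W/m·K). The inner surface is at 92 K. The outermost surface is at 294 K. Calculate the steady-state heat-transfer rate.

Q ≈ 46.2 W

Each spherical layer contributes R = (1/r_i − 1/r_o)/(4πk):
R_stainless steel shell = (1/0.195 − 1/0.205)/(4π×17.3) = 0.001151 K/W
R_polyurethane foam = (1/0.205 − 1/0.305)/(4π×0.0291) = 4.374 K/W
R_total = 4.375 K/W
Q = ΔT/R_total = 202/4.375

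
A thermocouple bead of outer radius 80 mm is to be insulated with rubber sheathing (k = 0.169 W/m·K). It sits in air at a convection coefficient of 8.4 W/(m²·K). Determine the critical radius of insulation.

r_cr ≈ 40.2 mm

For a sphere r_cr = 2k/h = 2×0.169/8.4
r_cr = 40.2 mm; since the bare radius (80 mm) is above r_cr, any added insulation will reduce heat loss.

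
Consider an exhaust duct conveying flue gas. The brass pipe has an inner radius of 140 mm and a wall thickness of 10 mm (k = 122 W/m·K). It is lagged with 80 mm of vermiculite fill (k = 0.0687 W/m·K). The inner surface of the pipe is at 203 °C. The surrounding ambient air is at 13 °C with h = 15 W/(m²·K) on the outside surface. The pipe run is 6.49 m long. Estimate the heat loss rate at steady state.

Radial resistances (cylindrical: R_cond = ln(r_o/r_i)/(2πkL), R_conv = 1/(h·2πrL)):
R_brass pipe wall = ln(150/140)/(2π×122×6.49) = 1.387×10^-5 K/W
R_vermiculite fill = ln(230/150)/(2π×0.0687×6.49) = 0.1526 K/W
R_outer film = 1/(h_o·2πr_oL) = 1/(15×2π×0.23×6.49) = 0.007108 K/W
R_total = 0.1597 K/W
Q = ΔT/R_total = 190/0.1597

Q ≈ 1190 W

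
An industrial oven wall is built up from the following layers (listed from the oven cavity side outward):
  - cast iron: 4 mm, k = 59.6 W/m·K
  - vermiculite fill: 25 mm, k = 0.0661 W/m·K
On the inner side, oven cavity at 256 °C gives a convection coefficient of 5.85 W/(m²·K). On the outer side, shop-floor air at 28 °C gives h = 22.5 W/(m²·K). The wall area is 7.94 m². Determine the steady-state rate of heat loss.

Q ≈ 3050 W

Model the wall as resistances in series:
R_inner film = 1/(h_i·A) = 1/(5.85×7.94) = 0.02153 K/W
R_cast iron = L/(kA) = 0.004/(59.6×7.94) = 8.453×10^-6 K/W
R_vermiculite fill = L/(kA) = 0.025/(0.0661×7.94) = 0.04763 K/W
R_outer film = 1/(h_o·A) = 1/(22.5×7.94) = 0.005598 K/W
R_total = 0.07477 K/W
Q = ΔT / R_total = 228 / 0.07477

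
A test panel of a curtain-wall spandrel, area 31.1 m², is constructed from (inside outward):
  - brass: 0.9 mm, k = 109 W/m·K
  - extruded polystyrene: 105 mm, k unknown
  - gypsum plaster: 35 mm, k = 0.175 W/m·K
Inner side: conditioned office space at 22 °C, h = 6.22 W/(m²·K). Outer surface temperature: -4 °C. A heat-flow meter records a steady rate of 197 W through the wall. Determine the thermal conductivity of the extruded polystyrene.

Treating each layer as a thermal resistance in series:
R_inner film = 1/(h_i·A) = 1/(6.22×31.1) = 0.00517 K/W
R_brass = L/(kA) = 0.0009/(109×31.1) = 2.655×10^-7 K/W
R_gypsum plaster = L/(kA) = 0.035/(0.175×31.1) = 0.006431 K/W
Sum of known resistances R_other = 0.0116 K/W
Total R = ΔT/Q = 26/197 = 0.132 K/W
R_extruded polystyrene = R_total − R_other = 0.1204 K/W
k = L/(R·A) = 0.105/(0.1204×31.1)

k ≈ 0.028 W/(m·K)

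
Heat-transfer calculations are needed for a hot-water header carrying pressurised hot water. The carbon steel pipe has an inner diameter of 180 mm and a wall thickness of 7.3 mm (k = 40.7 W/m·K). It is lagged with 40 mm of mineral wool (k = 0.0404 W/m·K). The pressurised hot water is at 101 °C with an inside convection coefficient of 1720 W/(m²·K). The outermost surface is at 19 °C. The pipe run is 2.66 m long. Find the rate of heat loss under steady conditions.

Q ≈ 161 W

Treating each annulus and film as a series resistance:
R_inner film = 1/(h_i·2πr₁L) = 1/(1720×2π×0.09×2.66) = 3.865×10^-4 K/W
R_carbon steel pipe wall = ln(97.3/90)/(2π×40.7×2.66) = 1.147×10^-4 K/W
R_mineral wool = ln(137.3/97.3)/(2π×0.0404×2.66) = 0.51 K/W
R_total = 0.5105 K/W
Q = ΔT/R_total = 82/0.5105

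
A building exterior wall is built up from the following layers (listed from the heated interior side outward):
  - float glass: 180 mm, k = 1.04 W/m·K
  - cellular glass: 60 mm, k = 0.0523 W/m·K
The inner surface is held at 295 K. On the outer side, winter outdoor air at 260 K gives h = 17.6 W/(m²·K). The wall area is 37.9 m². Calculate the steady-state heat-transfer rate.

Model the wall as resistances in series:
R_float glass = L/(kA) = 0.18/(1.04×37.9) = 0.004567 K/W
R_cellular glass = L/(kA) = 0.06/(0.0523×37.9) = 0.03027 K/W
R_outer film = 1/(h_o·A) = 1/(17.6×37.9) = 0.001499 K/W
R_total = 0.03634 K/W
Q = ΔT / R_total = 35 / 0.03634

Q ≈ 963 W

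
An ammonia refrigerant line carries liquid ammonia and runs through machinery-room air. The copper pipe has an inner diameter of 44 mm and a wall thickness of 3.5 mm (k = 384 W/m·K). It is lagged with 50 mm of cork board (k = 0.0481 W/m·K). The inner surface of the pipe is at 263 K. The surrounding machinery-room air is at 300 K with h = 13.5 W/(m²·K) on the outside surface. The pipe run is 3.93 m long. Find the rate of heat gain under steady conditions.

Q ≈ 38.8 W

Per-layer cylindrical resistances, series-summed:
R_copper pipe wall = ln(25.5/22)/(2π×384×3.93) = 1.557×10^-5 K/W
R_cork board = ln(75.5/25.5)/(2π×0.0481×3.93) = 0.9139 K/W
R_outer film = 1/(h_o·2πr_oL) = 1/(13.5×2π×0.0755×3.93) = 0.03973 K/W
R_total = 0.9536 K/W
Q = ΔT/R_total = 37/0.9536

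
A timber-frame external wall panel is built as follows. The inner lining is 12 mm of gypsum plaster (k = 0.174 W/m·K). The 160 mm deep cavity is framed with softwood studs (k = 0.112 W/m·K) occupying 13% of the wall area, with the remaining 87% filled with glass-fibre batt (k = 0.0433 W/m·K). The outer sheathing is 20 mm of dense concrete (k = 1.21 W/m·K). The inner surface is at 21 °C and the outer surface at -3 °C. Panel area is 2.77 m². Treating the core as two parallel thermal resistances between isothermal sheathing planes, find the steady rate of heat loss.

Sheathing layers in series; stud and cavity paths in parallel between them.
R_inner = 0.012/(0.174×2.77) = 0.0249 K/W
R_stud  = 0.16/(0.112×0.13×2.77) = 3.967 K/W
R_cav   = 0.16/(0.0433×0.87×2.77) = 1.533 K/W
1/R_core = 1/R_stud + 1/R_cav → R_core = 1.106 K/W
R_outer = 0.02/(1.21×2.77) = 0.005967 K/W
R_total = 1.137 K/W
Q = ΔT/R_total = 24/1.137

Q ≈ 21.1 W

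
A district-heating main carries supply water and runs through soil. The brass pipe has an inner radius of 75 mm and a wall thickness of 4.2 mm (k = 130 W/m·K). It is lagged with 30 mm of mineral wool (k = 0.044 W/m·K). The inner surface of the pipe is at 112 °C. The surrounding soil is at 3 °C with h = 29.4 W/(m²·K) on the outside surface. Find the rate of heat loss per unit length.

Treating each annulus and film as a series resistance:
R_brass pipe wall = ln(79.2/75)/(2π×130×1) = 6.671×10^-5 K/W
R_mineral wool = ln(109.2/79.2)/(2π×0.044×1) = 1.162 K/W
R_outer film = 1/(h_o·2πr_oL) = 1/(29.4×2π×0.1092×1) = 0.04957 K/W
R_total = 1.211 K/W
Q = ΔT/R_total = 109/1.211

q′ ≈ 90 W/m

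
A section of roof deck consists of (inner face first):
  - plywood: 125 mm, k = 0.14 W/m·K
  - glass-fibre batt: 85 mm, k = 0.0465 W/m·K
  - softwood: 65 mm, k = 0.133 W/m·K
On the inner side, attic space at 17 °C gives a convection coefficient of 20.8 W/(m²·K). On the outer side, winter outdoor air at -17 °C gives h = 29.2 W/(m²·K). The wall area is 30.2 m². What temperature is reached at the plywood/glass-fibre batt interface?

Treating each layer as a thermal resistance in series:
R_inner film = 1/(h_i·A) = 1/(20.8×30.2) = 0.001592 K/W
R_plywood = L/(kA) = 0.125/(0.14×30.2) = 0.02956 K/W
R_glass-fibre batt = L/(kA) = 0.085/(0.0465×30.2) = 0.06053 K/W
R_softwood = L/(kA) = 0.065/(0.133×30.2) = 0.01618 K/W
R_outer film = 1/(h_o·A) = 1/(29.2×30.2) = 0.001134 K/W
R_total = 0.109 K/W;  Q = ΔT/R_total = 34/0.109 = 311.9 W
T_interface = T_inner − Q·ΣR(inner→interface) = 17 − 312×0.03116

T ≈ 7.28 °C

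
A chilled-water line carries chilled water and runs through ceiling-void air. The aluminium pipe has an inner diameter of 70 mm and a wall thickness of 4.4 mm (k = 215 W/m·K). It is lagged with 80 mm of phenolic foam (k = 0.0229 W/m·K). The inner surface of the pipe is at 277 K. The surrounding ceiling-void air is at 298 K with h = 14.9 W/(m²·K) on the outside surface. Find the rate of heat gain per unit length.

q′ ≈ 2.69 W/m

Radial resistances (cylindrical: R_cond = ln(r_o/r_i)/(2πkL), R_conv = 1/(h·2πrL)):
R_aluminium pipe wall = ln(39.4/35)/(2π×215×1) = 8.766×10^-5 K/W
R_phenolic foam = ln(119.4/39.4)/(2π×0.0229×1) = 7.706 K/W
R_outer film = 1/(h_o·2πr_oL) = 1/(14.9×2π×0.1194×1) = 0.08946 K/W
R_total = 7.795 K/W
Q = ΔT/R_total = 21/7.795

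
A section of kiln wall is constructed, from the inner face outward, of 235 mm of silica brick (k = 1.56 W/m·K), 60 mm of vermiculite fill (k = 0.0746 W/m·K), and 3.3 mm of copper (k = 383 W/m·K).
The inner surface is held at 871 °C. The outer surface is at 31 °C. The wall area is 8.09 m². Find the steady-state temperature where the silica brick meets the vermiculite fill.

Thermal resistances in series:
R_silica brick = L/(kA) = 0.235/(1.56×8.09) = 0.01862 K/W
R_vermiculite fill = L/(kA) = 0.06/(0.0746×8.09) = 0.09942 K/W
R_copper = L/(kA) = 0.0033/(383×8.09) = 1.065×10^-6 K/W
R_total = 0.118 K/W;  Q = ΔT/R_total = 840/0.118 = 7116 W
T_interface = T_inner − Q·ΣR(inner→interface) = 871 − 7120×0.01862

T ≈ 738 °C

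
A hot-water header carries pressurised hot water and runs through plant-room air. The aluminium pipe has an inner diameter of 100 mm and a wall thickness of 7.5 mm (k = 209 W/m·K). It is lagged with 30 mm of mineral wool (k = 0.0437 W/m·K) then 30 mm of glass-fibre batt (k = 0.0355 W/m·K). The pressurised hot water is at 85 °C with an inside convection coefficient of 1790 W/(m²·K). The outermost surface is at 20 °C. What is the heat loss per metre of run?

Treating each annulus and film as a series resistance:
R_inner film = 1/(h_i·2πr₁L) = 1/(1790×2π×0.05×1) = 0.001778 K/W
R_aluminium pipe wall = ln(57.5/50)/(2π×209×1) = 1.064×10^-4 K/W
R_mineral wool = ln(87.5/57.5)/(2π×0.0437×1) = 1.529 K/W
R_glass-fibre batt = ln(117.5/87.5)/(2π×0.0355×1) = 1.322 K/W
R_total = 2.853 K/W
Q = ΔT/R_total = 65/2.853

q′ ≈ 22.8 W/m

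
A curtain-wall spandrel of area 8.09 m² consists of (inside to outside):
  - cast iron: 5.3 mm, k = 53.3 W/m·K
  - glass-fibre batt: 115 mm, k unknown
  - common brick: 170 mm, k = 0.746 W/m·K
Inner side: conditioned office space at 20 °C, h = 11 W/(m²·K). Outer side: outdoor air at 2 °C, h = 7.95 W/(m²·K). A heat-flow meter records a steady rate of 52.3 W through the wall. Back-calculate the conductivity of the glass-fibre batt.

k ≈ 0.0492 W/(m·K)

Treating each layer as a thermal resistance in series:
R_inner film = 1/(h_i·A) = 1/(11×8.09) = 0.01124 K/W
R_cast iron = L/(kA) = 0.0053/(53.3×8.09) = 1.229×10^-5 K/W
R_common brick = L/(kA) = 0.17/(0.746×8.09) = 0.02817 K/W
R_outer film = 1/(h_o·A) = 1/(7.95×8.09) = 0.01555 K/W
Sum of known resistances R_other = 0.05497 K/W
Total R = ΔT/Q = 18/52.3 = 0.3442 K/W
R_glass-fibre batt = R_total − R_other = 0.2892 K/W
k = L/(R·A) = 0.115/(0.2892×8.09)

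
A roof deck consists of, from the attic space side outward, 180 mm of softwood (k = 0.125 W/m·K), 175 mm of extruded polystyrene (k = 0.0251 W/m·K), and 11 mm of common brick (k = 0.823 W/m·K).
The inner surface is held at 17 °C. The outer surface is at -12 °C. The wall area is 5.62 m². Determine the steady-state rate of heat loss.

Q ≈ 19.3 W

Treating each layer as a thermal resistance in series:
R_softwood = L/(kA) = 0.18/(0.125×5.62) = 0.2562 K/W
R_extruded polystyrene = L/(kA) = 0.175/(0.0251×5.62) = 1.241 K/W
R_common brick = L/(kA) = 0.011/(0.823×5.62) = 0.002378 K/W
R_total = 1.499 K/W
Q = ΔT / R_total = 29 / 1.499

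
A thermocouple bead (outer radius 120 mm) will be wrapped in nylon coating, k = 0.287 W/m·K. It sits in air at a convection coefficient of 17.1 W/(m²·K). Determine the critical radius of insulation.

For a sphere r_cr = 2k/h = 2×0.287/17.1
r_cr = 33.6 mm; since the bare radius (120 mm) is above r_cr, any added insulation will reduce heat loss.

r_cr ≈ 33.6 mm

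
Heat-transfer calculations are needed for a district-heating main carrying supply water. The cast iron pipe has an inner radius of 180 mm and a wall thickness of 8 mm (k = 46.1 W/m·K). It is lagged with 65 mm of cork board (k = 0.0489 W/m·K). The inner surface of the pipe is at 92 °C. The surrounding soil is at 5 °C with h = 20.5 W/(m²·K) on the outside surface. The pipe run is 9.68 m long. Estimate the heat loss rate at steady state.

Cylindrical conduction, so R = ln(r₂/r₁)/(2πkL) per layer, in series:
R_cast iron pipe wall = ln(188/180)/(2π×46.1×9.68) = 1.551×10^-5 K/W
R_cork board = ln(253/188)/(2π×0.0489×9.68) = 0.09984 K/W
R_outer film = 1/(h_o·2πr_oL) = 1/(20.5×2π×0.253×9.68) = 0.00317 K/W
R_total = 0.103 K/W
Q = ΔT/R_total = 87/0.103

Q ≈ 844 W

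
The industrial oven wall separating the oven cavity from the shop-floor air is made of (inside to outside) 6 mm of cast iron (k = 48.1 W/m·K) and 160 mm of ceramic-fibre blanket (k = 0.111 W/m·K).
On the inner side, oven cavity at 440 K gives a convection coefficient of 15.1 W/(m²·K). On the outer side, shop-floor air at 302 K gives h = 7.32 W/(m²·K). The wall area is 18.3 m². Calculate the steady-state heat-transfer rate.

Model the wall as resistances in series:
R_inner film = 1/(h_i·A) = 1/(15.1×18.3) = 0.003619 K/W
R_cast iron = L/(kA) = 0.006/(48.1×18.3) = 6.816×10^-6 K/W
R_ceramic-fibre blanket = L/(kA) = 0.16/(0.111×18.3) = 0.07877 K/W
R_outer film = 1/(h_o·A) = 1/(7.32×18.3) = 0.007465 K/W
R_total = 0.08986 K/W
Q = ΔT / R_total = 138 / 0.08986

Q ≈ 1540 W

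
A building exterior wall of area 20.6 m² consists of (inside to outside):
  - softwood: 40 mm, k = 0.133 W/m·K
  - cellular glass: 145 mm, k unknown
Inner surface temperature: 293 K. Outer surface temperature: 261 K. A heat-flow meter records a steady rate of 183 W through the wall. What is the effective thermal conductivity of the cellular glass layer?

Model the wall as resistances in series:
R_softwood = L/(kA) = 0.04/(0.133×20.6) = 0.0146 K/W
Sum of known resistances R_other = 0.0146 K/W
Total R = ΔT/Q = 32/183 = 0.1749 K/W
R_cellular glass = R_total − R_other = 0.1603 K/W
k = L/(R·A) = 0.145/(0.1603×20.6)

k ≈ 0.0439 W/(m·K)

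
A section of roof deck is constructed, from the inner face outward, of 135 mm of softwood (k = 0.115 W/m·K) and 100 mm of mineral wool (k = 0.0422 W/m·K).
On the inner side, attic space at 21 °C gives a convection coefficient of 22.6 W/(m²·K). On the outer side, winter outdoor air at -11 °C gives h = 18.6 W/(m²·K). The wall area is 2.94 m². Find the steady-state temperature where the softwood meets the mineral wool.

T ≈ 10.3 °C

Model the wall as resistances in series:
R_inner film = 1/(h_i·A) = 1/(22.6×2.94) = 0.01505 K/W
R_softwood = L/(kA) = 0.135/(0.115×2.94) = 0.3993 K/W
R_mineral wool = L/(kA) = 0.1/(0.0422×2.94) = 0.806 K/W
R_outer film = 1/(h_o·A) = 1/(18.6×2.94) = 0.01829 K/W
R_total = 1.239 K/W;  Q = ΔT/R_total = 32/1.239 = 25.83 W
T_interface = T_inner − Q·ΣR(inner→interface) = 21 − 25.8×0.4143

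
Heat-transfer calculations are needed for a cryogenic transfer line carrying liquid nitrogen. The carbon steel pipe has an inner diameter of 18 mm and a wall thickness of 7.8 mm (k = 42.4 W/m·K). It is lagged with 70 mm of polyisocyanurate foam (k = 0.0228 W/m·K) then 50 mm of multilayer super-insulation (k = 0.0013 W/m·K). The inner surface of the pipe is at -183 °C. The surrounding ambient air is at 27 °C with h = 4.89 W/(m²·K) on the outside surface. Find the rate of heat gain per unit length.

q′ ≈ 3.12 W/m

Per-layer cylindrical resistances, series-summed:
R_carbon steel pipe wall = ln(16.8/9)/(2π×42.4×1) = 0.002343 K/W
R_polyisocyanurate foam = ln(86.8/16.8)/(2π×0.0228×1) = 11.46 K/W
R_multilayer super-insulation = ln(136.8/86.8)/(2π×0.0013×1) = 55.69 K/W
R_outer film = 1/(h_o·2πr_oL) = 1/(4.89×2π×0.1368×1) = 0.2379 K/W
R_total = 67.4 K/W
Q = ΔT/R_total = 210/67.4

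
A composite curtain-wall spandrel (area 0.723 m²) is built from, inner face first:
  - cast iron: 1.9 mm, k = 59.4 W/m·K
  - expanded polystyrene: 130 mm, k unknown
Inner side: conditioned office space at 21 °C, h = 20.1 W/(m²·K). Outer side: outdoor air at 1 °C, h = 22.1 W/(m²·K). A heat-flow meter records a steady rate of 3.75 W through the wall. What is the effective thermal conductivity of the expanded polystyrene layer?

Model the wall as resistances in series:
R_inner film = 1/(h_i·A) = 1/(20.1×0.723) = 0.06881 K/W
R_cast iron = L/(kA) = 0.0019/(59.4×0.723) = 4.424×10^-5 K/W
R_outer film = 1/(h_o·A) = 1/(22.1×0.723) = 0.06258 K/W
Sum of known resistances R_other = 0.1314 K/W
Total R = ΔT/Q = 20/3.75 = 5.333 K/W
R_expanded polystyrene = R_total − R_other = 5.202 K/W
k = L/(R·A) = 0.13/(5.202×0.723)

k ≈ 0.0346 W/(m·K)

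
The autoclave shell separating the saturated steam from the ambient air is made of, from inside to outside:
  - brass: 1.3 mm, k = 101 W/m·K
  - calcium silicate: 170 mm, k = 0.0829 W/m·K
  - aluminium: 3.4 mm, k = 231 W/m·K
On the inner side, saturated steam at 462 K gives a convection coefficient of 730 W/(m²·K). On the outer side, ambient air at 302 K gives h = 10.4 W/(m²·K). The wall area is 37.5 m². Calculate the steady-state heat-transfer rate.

Q ≈ 2790 W

Thermal resistances in series:
R_inner film = 1/(h_i·A) = 1/(730×37.5) = 3.653×10^-5 K/W
R_brass = L/(kA) = 0.0013/(101×37.5) = 3.432×10^-7 K/W
R_calcium silicate = L/(kA) = 0.17/(0.0829×37.5) = 0.05468 K/W
R_aluminium = L/(kA) = 0.0034/(231×37.5) = 3.925×10^-7 K/W
R_outer film = 1/(h_o·A) = 1/(10.4×37.5) = 0.002564 K/W
R_total = 0.05729 K/W
Q = ΔT / R_total = 160 / 0.05729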